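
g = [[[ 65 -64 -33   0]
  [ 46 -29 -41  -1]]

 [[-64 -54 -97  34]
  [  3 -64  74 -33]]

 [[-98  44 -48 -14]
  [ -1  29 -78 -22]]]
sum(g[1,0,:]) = -181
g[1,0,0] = -64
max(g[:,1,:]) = 74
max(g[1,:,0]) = 3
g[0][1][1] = -29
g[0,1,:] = [46, -29, -41, -1]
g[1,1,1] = -64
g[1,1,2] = 74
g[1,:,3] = [34, -33]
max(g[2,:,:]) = 44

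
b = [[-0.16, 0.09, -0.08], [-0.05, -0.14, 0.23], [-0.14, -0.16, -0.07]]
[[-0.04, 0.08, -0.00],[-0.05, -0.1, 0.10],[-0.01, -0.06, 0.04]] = b @ [[0.28, -0.10, -0.23], [-0.1, 0.53, -0.15], [-0.23, -0.15, 0.3]]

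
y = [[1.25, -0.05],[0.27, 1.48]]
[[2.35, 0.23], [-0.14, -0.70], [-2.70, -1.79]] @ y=[[3.0, 0.22], [-0.36, -1.03], [-3.86, -2.51]]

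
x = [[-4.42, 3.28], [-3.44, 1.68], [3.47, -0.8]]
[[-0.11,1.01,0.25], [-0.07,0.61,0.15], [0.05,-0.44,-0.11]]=x @ [[0.01, -0.08, -0.02], [-0.02, 0.20, 0.05]]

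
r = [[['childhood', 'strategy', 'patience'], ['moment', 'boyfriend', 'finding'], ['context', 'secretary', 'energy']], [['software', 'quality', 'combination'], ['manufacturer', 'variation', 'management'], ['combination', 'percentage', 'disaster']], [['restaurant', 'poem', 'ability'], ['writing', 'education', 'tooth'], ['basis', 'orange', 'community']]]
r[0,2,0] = 'context'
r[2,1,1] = 'education'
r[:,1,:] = [['moment', 'boyfriend', 'finding'], ['manufacturer', 'variation', 'management'], ['writing', 'education', 'tooth']]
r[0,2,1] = 'secretary'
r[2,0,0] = 'restaurant'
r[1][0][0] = 'software'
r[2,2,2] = 'community'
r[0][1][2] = 'finding'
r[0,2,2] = 'energy'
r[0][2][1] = 'secretary'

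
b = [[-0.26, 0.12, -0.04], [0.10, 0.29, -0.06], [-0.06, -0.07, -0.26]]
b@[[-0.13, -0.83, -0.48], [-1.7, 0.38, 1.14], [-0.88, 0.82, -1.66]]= [[-0.13, 0.23, 0.33], [-0.45, -0.02, 0.38], [0.36, -0.19, 0.38]]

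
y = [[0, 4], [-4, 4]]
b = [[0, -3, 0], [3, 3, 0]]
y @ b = [[12, 12, 0], [12, 24, 0]]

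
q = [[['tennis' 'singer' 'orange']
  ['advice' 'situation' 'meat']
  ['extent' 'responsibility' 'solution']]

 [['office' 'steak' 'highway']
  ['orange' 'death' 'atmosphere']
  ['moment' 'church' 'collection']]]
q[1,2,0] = 'moment'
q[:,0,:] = [['tennis', 'singer', 'orange'], ['office', 'steak', 'highway']]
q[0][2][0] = 'extent'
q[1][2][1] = 'church'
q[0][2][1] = 'responsibility'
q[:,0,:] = [['tennis', 'singer', 'orange'], ['office', 'steak', 'highway']]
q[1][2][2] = 'collection'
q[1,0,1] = 'steak'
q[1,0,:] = ['office', 'steak', 'highway']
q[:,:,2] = [['orange', 'meat', 'solution'], ['highway', 'atmosphere', 'collection']]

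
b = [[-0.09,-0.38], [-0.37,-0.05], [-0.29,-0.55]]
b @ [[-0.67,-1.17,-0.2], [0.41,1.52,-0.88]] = [[-0.1, -0.47, 0.35],[0.23, 0.36, 0.12],[-0.03, -0.50, 0.54]]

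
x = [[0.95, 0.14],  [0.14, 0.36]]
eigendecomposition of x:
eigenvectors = [[0.98, -0.22], [0.22, 0.98]]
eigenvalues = [0.98, 0.33]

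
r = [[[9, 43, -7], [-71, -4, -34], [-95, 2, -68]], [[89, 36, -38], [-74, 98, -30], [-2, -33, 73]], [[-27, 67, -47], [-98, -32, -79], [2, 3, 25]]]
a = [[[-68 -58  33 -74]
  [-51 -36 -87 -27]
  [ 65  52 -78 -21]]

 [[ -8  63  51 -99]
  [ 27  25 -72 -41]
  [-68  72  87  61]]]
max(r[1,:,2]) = 73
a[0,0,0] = -68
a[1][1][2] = -72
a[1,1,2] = -72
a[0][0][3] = -74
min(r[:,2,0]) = -95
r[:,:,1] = [[43, -4, 2], [36, 98, -33], [67, -32, 3]]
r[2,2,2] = 25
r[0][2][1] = 2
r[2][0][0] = -27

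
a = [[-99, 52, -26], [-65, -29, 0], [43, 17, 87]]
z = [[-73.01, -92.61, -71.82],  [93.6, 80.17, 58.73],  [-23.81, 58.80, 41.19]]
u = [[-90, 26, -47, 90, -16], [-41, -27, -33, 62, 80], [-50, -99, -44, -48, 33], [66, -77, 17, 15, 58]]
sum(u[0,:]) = -37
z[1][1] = 80.17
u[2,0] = -50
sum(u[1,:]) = 41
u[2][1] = -99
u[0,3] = 90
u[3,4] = 58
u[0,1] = 26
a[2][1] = 17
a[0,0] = -99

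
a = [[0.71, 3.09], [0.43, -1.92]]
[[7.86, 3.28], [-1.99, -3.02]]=a @ [[3.32, -1.13], [1.78, 1.32]]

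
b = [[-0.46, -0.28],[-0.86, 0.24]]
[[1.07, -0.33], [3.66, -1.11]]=b @ [[-3.65, 1.11],[2.17, -0.66]]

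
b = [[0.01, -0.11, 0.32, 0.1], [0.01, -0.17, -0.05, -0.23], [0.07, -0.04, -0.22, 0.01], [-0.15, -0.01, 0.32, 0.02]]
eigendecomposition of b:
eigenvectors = [[(0.77+0j), (0.77-0j), -0.32+0.09j, (-0.32-0.09j)], [(-0.03-0.4j), (-0.03+0.4j), (-0.83+0j), (-0.83-0j)], [0.18-0.00j, (0.18+0j), (0.06-0.2j), 0.06+0.20j], [-0.16+0.43j, -0.16-0.43j, (-0.32+0.22j), (-0.32-0.22j)]]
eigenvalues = [(0.07+0.11j), (0.07-0.11j), (-0.25+0.05j), (-0.25-0.05j)]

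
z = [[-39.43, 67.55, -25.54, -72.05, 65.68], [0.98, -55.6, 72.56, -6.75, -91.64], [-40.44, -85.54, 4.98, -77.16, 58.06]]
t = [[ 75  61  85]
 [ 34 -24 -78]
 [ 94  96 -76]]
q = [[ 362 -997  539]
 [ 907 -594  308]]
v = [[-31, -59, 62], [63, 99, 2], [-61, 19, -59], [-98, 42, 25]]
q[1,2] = 308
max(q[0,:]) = 539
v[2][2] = -59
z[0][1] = 67.55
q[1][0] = 907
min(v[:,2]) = -59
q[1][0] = 907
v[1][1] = 99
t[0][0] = 75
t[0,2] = 85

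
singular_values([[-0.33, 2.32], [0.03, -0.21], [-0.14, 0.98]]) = [2.55, 0.0]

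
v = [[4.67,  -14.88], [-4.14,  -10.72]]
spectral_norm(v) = 18.40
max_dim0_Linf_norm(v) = 14.88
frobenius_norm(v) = 19.37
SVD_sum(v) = [[1.27, -15.16], [0.86, -10.30]] + [[3.4,0.28],[-5.00,-0.42]]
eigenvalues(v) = [7.97, -14.02]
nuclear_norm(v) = 24.47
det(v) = -111.67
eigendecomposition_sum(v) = [[6.77, -5.39], [-1.5, 1.19]] + [[-2.1,-9.49], [-2.64,-11.91]]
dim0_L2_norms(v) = [6.24, 18.34]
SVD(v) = [[0.83, 0.56], [0.56, -0.83]] @ diag([18.39668146876303, 6.069877341171806]) @ [[0.08, -1.00],[1.00, 0.08]]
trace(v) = -6.05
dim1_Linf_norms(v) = [14.88, 10.72]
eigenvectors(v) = [[0.98,0.62], [-0.22,0.78]]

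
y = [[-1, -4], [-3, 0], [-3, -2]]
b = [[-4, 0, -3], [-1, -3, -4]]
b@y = [[13, 22], [22, 12]]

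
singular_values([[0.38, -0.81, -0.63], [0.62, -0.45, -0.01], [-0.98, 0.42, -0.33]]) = [1.52, 0.85, 0.0]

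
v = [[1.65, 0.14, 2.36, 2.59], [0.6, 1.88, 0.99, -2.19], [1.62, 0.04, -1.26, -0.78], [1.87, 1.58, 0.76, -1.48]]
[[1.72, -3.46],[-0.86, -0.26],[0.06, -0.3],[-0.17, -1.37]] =v@ [[0.4, -1.05],[-0.67, 1.5],[0.38, -1.37],[0.10, 0.5]]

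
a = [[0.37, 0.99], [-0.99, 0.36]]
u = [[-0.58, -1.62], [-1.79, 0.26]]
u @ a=[[1.39, -1.16], [-0.92, -1.68]]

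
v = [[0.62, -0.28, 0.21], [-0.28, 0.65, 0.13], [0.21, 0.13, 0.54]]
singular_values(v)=[0.92, 0.7, 0.19]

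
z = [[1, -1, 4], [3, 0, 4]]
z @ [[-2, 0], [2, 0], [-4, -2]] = [[-20, -8], [-22, -8]]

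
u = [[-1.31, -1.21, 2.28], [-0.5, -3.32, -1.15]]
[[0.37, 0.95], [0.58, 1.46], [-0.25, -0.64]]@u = [[-0.96, -3.6, -0.25], [-1.49, -5.55, -0.36], [0.65, 2.43, 0.17]]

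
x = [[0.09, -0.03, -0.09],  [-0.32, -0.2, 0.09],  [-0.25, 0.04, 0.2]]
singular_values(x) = [0.48, 0.2, 0.01]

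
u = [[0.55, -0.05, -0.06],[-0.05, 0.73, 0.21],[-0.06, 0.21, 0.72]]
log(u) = [[-0.6, -0.07, -0.09], [-0.07, -0.36, 0.30], [-0.09, 0.3, -0.38]]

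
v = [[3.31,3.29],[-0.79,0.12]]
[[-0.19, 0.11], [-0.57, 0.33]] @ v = [[-0.72, -0.61], [-2.15, -1.84]]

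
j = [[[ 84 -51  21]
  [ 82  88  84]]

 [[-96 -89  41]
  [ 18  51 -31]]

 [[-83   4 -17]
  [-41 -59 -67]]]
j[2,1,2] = -67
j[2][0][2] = -17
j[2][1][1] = -59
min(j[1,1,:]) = -31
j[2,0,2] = -17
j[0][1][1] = 88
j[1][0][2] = 41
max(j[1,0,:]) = 41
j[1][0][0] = -96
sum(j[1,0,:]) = -144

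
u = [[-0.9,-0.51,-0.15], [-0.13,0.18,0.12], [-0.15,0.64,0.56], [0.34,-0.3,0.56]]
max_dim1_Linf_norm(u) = 0.9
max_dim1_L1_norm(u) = 1.56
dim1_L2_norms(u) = [1.05, 0.25, 0.86, 0.72]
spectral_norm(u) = 1.15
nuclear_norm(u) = 2.62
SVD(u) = [[-0.84, -0.38, -0.38], [0.06, -0.3, -0.00], [0.46, -0.83, -0.13], [0.29, 0.27, -0.92]] @ diag([1.150058893183488, 0.8173707977670351, 0.6561017612895509]) @ [[0.68, 0.56, 0.48], [0.73, -0.58, -0.36], [0.08, 0.59, -0.8]]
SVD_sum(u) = [[-0.65,-0.54,-0.46], [0.05,0.04,0.03], [0.36,0.30,0.25], [0.22,0.18,0.16]] + [[-0.23,0.18,0.11], [-0.18,0.14,0.09], [-0.50,0.39,0.24], [0.16,-0.13,-0.08]] + [[-0.02, -0.15, 0.20], [-0.0, -0.00, 0.00], [-0.01, -0.05, 0.07], [-0.05, -0.35, 0.48]]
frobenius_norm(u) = 1.56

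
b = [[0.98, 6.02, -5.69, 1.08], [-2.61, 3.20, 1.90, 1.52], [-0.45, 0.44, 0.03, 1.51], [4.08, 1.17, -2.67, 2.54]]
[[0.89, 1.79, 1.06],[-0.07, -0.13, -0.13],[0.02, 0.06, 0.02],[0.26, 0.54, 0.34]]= b @ [[-0.03, -0.06, -0.03], [0.03, 0.06, 0.03], [-0.13, -0.26, -0.16], [0.0, 0.01, 0.00]]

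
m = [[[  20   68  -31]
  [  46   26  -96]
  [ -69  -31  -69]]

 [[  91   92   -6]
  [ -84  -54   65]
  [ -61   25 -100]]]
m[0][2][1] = -31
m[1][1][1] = -54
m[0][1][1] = 26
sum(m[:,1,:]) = -97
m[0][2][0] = -69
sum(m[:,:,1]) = 126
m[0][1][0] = 46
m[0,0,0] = 20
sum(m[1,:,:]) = -32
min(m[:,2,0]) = -69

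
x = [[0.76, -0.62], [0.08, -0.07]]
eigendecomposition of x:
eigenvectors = [[0.99,0.63],[0.10,0.78]]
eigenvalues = [0.7, -0.01]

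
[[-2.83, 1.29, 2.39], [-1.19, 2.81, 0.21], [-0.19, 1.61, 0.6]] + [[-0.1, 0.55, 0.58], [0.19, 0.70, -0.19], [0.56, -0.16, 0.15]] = [[-2.93, 1.84, 2.97],  [-1.0, 3.51, 0.02],  [0.37, 1.45, 0.75]]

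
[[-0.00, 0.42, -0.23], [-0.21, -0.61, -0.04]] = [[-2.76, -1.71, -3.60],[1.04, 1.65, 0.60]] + [[2.76, 2.13, 3.37], [-1.25, -2.26, -0.64]]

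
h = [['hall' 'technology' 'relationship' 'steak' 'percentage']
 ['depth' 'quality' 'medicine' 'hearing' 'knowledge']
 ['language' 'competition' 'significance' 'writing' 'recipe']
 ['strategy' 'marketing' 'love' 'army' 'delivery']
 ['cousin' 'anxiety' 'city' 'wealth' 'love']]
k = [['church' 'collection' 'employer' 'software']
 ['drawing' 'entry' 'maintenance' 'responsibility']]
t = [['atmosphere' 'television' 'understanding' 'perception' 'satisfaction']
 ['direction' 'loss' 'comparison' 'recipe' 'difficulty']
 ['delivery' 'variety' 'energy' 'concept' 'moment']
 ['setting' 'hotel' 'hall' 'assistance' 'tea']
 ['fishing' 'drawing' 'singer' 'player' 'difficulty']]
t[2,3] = 'concept'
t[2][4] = 'moment'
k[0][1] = 'collection'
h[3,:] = ['strategy', 'marketing', 'love', 'army', 'delivery']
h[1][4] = 'knowledge'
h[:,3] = ['steak', 'hearing', 'writing', 'army', 'wealth']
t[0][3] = 'perception'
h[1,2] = 'medicine'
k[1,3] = 'responsibility'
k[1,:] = ['drawing', 'entry', 'maintenance', 'responsibility']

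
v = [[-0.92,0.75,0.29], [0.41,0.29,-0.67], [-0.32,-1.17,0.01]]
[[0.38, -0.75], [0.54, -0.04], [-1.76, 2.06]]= v@ [[0.72, -0.79], [1.31, -1.55], [0.20, -1.09]]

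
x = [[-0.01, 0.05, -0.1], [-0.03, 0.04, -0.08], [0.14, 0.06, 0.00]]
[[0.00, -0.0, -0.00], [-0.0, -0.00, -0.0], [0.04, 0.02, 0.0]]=x @ [[0.27, 0.06, -0.02],[0.06, 0.13, 0.09],[-0.02, 0.09, 0.07]]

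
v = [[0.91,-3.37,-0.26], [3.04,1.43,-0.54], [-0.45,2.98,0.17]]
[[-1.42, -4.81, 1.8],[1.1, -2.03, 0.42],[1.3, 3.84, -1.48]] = v @[[-0.0,-1.00,0.19], [0.48,1.08,-0.42], [-0.76,0.99,-0.82]]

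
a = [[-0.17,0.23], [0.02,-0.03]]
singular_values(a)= [0.29, 0.0]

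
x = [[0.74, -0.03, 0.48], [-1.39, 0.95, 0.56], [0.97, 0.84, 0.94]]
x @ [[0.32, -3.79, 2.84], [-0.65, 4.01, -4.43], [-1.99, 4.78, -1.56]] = [[-0.70, -0.63, 1.49], [-2.18, 11.75, -9.03], [-2.11, 4.19, -2.43]]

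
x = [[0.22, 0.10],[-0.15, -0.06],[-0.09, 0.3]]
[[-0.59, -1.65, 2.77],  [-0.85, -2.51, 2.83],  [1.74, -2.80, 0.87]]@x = [[-0.13, 0.87], [-0.07, 0.91], [0.72, 0.6]]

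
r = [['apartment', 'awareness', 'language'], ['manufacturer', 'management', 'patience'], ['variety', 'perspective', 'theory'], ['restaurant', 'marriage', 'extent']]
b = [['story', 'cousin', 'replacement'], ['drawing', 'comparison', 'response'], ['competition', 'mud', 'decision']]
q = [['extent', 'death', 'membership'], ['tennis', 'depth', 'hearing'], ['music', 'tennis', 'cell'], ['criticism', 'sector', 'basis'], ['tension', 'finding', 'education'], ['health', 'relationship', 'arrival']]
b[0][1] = 'cousin'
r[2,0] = 'variety'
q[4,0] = 'tension'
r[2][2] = 'theory'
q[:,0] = ['extent', 'tennis', 'music', 'criticism', 'tension', 'health']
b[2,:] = ['competition', 'mud', 'decision']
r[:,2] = ['language', 'patience', 'theory', 'extent']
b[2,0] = 'competition'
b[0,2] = 'replacement'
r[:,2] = ['language', 'patience', 'theory', 'extent']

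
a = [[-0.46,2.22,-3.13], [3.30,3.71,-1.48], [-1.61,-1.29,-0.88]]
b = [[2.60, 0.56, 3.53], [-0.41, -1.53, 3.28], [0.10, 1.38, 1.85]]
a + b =[[2.14, 2.78, 0.4], [2.89, 2.18, 1.80], [-1.51, 0.09, 0.97]]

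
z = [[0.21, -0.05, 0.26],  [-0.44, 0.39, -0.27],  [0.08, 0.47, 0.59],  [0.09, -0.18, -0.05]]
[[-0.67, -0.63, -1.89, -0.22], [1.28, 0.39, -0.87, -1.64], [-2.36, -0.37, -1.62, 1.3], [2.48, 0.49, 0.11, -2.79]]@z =[[-0.03, -1.06, -1.11], [-0.12, -0.03, -0.20], [-0.35, -1.02, -1.53], [0.06, 0.62, 0.72]]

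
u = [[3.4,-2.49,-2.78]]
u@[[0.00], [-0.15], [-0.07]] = [[0.57]]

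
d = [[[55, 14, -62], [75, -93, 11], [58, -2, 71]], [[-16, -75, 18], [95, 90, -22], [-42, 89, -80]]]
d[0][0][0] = 55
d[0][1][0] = 75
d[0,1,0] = 75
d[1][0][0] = -16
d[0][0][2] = -62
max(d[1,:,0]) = 95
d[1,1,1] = 90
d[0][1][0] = 75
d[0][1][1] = -93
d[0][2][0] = 58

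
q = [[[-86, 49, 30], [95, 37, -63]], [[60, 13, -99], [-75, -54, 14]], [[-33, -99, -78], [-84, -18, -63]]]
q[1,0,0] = 60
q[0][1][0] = 95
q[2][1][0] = -84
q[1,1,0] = -75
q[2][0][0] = -33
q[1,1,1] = -54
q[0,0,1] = 49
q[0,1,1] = 37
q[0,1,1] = 37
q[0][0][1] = 49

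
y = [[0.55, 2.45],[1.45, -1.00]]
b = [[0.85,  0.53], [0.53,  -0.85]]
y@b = [[1.77,-1.79], [0.7,1.62]]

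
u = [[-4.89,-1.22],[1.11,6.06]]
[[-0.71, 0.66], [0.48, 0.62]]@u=[[4.20, 4.87], [-1.66, 3.17]]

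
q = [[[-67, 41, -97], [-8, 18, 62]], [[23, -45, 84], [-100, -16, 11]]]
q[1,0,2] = 84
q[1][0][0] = 23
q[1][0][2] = 84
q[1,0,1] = -45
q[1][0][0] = 23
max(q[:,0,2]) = 84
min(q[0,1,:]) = -8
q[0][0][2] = -97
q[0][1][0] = -8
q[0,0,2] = -97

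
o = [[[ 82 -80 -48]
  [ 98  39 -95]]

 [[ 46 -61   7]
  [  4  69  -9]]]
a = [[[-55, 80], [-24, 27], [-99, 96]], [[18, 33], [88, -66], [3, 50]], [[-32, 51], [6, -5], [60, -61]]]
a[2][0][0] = -32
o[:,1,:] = [[98, 39, -95], [4, 69, -9]]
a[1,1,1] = -66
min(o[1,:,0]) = 4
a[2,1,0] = 6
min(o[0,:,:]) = -95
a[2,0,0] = -32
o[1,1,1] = 69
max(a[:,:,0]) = 88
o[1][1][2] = -9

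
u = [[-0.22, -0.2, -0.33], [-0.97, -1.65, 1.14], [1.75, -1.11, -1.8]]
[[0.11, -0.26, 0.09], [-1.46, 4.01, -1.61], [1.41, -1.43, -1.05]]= u @ [[0.28, -0.01, -0.51],  [0.26, -1.32, 0.94],  [-0.67, 1.6, -0.49]]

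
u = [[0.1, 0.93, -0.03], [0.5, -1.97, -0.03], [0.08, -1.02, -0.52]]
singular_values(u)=[2.45, 0.48, 0.3]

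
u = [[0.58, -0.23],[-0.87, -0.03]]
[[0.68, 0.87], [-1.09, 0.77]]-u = [[0.1, 1.1],  [-0.22, 0.8]]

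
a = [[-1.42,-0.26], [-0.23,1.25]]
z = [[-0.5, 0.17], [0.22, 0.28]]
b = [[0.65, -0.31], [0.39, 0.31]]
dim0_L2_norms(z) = [0.55, 0.33]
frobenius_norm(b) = 0.88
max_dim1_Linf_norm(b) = 0.65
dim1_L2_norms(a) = [1.44, 1.27]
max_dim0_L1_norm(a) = 1.65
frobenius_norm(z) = 0.64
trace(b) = 0.96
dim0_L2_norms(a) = [1.44, 1.28]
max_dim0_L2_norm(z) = 0.55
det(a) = -1.83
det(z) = -0.18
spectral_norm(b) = 0.77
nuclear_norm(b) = 1.19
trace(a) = -0.17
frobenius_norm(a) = 1.92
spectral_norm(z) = 0.55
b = a @ z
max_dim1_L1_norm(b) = 0.96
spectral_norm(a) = 1.44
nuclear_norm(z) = 0.87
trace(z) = -0.22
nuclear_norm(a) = 2.71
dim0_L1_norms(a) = [1.65, 1.51]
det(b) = 0.32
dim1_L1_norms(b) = [0.96, 0.7]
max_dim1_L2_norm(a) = 1.44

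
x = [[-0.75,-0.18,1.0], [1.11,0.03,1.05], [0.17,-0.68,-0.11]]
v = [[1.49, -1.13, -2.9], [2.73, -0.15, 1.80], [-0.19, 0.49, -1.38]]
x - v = [[-2.24, 0.95, 3.90], [-1.62, 0.18, -0.75], [0.36, -1.17, 1.27]]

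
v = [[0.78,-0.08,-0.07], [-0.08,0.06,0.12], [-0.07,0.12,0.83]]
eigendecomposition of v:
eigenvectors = [[0.56, -0.82, -0.09], [-0.17, -0.0, -0.99], [-0.81, -0.57, 0.14]]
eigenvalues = [0.9, 0.73, 0.04]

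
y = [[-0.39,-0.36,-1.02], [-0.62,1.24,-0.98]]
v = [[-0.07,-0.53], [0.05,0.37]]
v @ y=[[0.36,-0.63,0.59], [-0.25,0.44,-0.41]]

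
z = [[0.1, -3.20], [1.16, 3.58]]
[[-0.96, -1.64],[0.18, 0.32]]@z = [[-2.00, -2.80], [0.39, 0.57]]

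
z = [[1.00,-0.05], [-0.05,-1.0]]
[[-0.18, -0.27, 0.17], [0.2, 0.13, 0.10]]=z @ [[-0.19,  -0.28,  0.16], [-0.19,  -0.12,  -0.11]]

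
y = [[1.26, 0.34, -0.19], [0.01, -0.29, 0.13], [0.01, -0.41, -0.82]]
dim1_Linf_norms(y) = [1.26, 0.29, 0.82]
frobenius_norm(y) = 1.64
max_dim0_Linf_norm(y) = 1.26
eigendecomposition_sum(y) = [[1.26, 0.30, -0.1], [0.01, 0.0, -0.0], [0.00, 0.0, -0.0]] + [[0.0, -0.18, -0.17], [-0.0, 0.38, 0.36], [0.01, -1.13, -1.06]] + [[-0.0, 0.22, 0.07], [0.01, -0.67, -0.23], [-0.01, 0.71, 0.24]]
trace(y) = 0.15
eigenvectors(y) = [[1.00, -0.15, 0.21], [0.01, 0.32, -0.67], [0.00, -0.94, 0.71]]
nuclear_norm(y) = 2.54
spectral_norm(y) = 1.32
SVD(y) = [[-1.00, -0.03, 0.07], [0.07, 0.02, 1.0], [-0.03, 1.0, -0.02]] @ diag([1.3219748230716253, 0.91651717197322, 0.3055795160722602]) @ [[-0.95,-0.26,0.17], [-0.03,-0.46,-0.88], [0.31,-0.85,0.43]]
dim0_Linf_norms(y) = [1.26, 0.41, 0.82]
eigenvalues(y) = [1.26, -0.68, -0.43]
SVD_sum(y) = [[1.25, 0.34, -0.22], [-0.08, -0.02, 0.01], [0.04, 0.01, -0.01]] + [[0.0,0.01,0.02], [-0.0,-0.01,-0.02], [-0.03,-0.43,-0.81]] + [[0.01, -0.02, 0.01], [0.09, -0.26, 0.13], [-0.00, 0.0, -0.0]]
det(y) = 0.37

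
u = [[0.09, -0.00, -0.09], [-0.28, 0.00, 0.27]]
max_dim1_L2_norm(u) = 0.39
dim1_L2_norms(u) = [0.13, 0.39]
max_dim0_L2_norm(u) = 0.29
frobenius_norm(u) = 0.41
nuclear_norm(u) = 0.41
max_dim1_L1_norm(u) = 0.55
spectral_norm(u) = 0.41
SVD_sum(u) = [[0.09,  0.0,  -0.09], [-0.28,  0.0,  0.27]] + [[-0.00, 0.00, -0.0], [-0.00, 0.0, -0.00]]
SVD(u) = [[-0.31, 0.95], [0.95, 0.31]] @ diag([0.40926173048488607, 0.00219908174393363]) @ [[-0.72, 0.00, 0.70], [-0.7, 0.00, -0.72]]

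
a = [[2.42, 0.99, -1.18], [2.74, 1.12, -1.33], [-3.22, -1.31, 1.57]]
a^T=[[2.42, 2.74, -3.22], [0.99, 1.12, -1.31], [-1.18, -1.33, 1.57]]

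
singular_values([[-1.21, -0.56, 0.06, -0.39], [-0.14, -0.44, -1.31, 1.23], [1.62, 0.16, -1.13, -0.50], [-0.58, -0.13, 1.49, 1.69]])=[2.94, 1.93, 1.59, 0.27]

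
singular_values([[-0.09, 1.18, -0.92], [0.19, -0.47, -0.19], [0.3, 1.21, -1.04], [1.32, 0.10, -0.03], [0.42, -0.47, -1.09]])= [2.26, 1.49, 1.09]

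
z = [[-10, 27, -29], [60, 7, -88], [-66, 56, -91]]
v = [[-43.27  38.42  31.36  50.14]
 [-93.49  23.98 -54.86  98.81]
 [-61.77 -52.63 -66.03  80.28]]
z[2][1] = 56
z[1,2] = -88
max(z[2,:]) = 56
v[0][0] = -43.27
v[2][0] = -61.77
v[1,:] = [-93.49, 23.98, -54.86, 98.81]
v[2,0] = -61.77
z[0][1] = 27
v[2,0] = -61.77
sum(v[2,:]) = -100.15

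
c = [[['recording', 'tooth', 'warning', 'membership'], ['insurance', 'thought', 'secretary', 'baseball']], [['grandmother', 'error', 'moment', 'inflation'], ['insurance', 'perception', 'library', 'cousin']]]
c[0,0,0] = 'recording'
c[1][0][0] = 'grandmother'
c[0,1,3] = 'baseball'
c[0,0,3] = 'membership'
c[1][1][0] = 'insurance'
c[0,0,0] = 'recording'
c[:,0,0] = ['recording', 'grandmother']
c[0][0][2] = 'warning'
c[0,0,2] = 'warning'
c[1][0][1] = 'error'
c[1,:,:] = [['grandmother', 'error', 'moment', 'inflation'], ['insurance', 'perception', 'library', 'cousin']]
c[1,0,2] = 'moment'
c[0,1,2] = 'secretary'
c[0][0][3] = 'membership'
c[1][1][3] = 'cousin'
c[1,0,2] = 'moment'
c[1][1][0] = 'insurance'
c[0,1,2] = 'secretary'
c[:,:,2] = [['warning', 'secretary'], ['moment', 'library']]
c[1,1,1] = 'perception'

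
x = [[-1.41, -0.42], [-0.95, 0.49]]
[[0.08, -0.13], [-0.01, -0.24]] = x@[[-0.03, 0.15], [-0.08, -0.19]]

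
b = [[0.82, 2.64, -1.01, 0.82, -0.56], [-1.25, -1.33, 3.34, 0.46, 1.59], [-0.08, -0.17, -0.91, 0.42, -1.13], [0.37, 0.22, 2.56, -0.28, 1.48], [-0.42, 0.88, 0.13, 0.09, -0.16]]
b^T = [[0.82, -1.25, -0.08, 0.37, -0.42], [2.64, -1.33, -0.17, 0.22, 0.88], [-1.01, 3.34, -0.91, 2.56, 0.13], [0.82, 0.46, 0.42, -0.28, 0.09], [-0.56, 1.59, -1.13, 1.48, -0.16]]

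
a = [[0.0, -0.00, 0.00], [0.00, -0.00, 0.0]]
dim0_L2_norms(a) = [0.0, 0.0, 0.0]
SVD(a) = [[1.0, 0.00], [0.00, 1.0]] @ diag([0.0, -0.0]) @ [[1.0, 0.0, 0.0], [0.0, 1.0, 0.0]]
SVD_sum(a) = [[0.0, 0.00, 0.00], [0.00, 0.0, 0.00]] + [[-0.0, -0.00, -0.00], [-0.00, -0.0, -0.00]]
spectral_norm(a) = 0.00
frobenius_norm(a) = 0.00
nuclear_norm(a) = 0.00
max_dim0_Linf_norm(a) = 0.0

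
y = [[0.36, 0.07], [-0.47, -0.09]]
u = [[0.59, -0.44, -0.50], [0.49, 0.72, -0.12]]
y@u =[[0.25, -0.11, -0.19], [-0.32, 0.14, 0.25]]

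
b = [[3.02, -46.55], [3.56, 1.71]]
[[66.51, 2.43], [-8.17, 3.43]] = b @ [[-1.56, 0.96], [-1.53, 0.01]]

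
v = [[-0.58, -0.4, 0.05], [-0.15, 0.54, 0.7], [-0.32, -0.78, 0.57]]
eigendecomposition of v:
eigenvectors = [[(0.97+0j), -0.14-0.16j, -0.14+0.16j], [(-0.03+0j), (0.03+0.68j), (0.03-0.68j)], [(0.25+0j), -0.70+0.00j, -0.70-0.00j]]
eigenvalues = [(-0.55+0j), (0.54+0.69j), (0.54-0.69j)]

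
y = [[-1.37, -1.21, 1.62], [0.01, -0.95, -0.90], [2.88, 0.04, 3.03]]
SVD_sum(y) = [[0.22,  0.01,  0.26],  [-0.45,  -0.02,  -0.54],  [2.67,  0.10,  3.20]] + [[-1.60, -1.18, 1.37], [0.04, 0.03, -0.03], [0.13, 0.1, -0.12]] + [[0.02,-0.03,-0.01], [0.43,-0.96,-0.33], [0.07,-0.16,-0.05]]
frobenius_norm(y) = 5.02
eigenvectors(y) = [[0.32+0.00j, (0.73+0j), 0.73-0.00j], [(-0.17+0j), (-0.43-0.28j), (-0.43+0.28j)], [0.93+0.00j, (-0.45-0.03j), (-0.45+0.03j)]]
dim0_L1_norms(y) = [4.26, 2.2, 5.55]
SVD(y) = [[0.08, 1.0, 0.04], [-0.17, -0.02, 0.99], [0.98, -0.08, 0.16]] @ diag([4.244300972498888, 2.428065995351391, 1.115932245731461]) @ [[0.64,0.02,0.77], [-0.66,-0.49,0.57], [0.39,-0.87,-0.30]]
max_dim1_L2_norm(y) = 4.18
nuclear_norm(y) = 7.79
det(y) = 11.50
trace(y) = 0.71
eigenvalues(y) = [(4.01+0j), (-1.65+0.39j), (-1.65-0.39j)]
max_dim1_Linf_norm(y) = 3.03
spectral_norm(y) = 4.24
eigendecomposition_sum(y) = [[0.61+0.00j, (-0.14+0j), 1.14-0.00j], [(-0.32-0j), 0.07-0.00j, (-0.6+0j)], [(1.78+0j), -0.41+0.00j, (3.33-0j)]] + [[-0.99-1.07j, (-0.54-2.14j), 0.24-0.02j], [(0.17+1j), (-0.51+1.45j), -0.15-0.08j], [(0.55+0.69j), 0.22+1.32j, -0.15+0.00j]] + [[-0.99+1.07j, (-0.54+2.14j), 0.24+0.02j], [(0.17-1j), (-0.51-1.45j), -0.15+0.08j], [(0.55-0.69j), (0.22-1.32j), (-0.15-0j)]]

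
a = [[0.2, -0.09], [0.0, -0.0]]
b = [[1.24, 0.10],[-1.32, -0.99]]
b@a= [[0.25, -0.11], [-0.26, 0.12]]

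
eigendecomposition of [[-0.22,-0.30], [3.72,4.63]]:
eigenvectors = [[-0.78, 0.06], [0.63, -1.00]]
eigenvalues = [0.02, 4.39]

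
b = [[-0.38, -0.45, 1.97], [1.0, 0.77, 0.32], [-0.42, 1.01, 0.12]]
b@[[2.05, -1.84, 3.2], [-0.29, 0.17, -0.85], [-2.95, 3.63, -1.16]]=[[-6.46,7.77,-3.12], [0.88,-0.55,2.17], [-1.51,1.38,-2.34]]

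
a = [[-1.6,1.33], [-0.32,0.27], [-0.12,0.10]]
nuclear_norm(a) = 2.13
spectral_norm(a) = 2.13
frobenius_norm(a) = 2.13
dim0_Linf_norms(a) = [1.6, 1.33]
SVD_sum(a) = [[-1.60, 1.33], [-0.32, 0.27], [-0.12, 0.1]] + [[-0.0,-0.00], [0.0,0.0], [0.0,0.00]]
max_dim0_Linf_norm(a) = 1.6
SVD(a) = [[-0.98,  0.20], [-0.20,  -0.98], [-0.07,  -0.05]] @ diag([2.1280486095439053, 0.003019175094435814]) @ [[0.77, -0.64], [-0.64, -0.77]]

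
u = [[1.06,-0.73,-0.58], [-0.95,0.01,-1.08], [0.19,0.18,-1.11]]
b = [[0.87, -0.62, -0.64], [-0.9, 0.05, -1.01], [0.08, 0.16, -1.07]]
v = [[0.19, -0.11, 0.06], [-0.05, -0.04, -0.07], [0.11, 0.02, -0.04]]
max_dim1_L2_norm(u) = 1.44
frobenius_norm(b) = 2.14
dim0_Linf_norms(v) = [0.19, 0.11, 0.07]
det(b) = 0.84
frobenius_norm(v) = 0.27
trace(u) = -0.04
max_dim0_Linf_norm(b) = 1.07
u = b + v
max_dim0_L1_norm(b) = 2.72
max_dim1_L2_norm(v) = 0.23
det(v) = 0.00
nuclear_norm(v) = 0.42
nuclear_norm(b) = 3.34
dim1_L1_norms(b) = [2.13, 1.96, 1.31]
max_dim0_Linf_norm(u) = 1.11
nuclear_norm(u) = 3.68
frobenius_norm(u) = 2.32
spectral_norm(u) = 1.67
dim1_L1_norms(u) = [2.37, 2.04, 1.48]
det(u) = 1.21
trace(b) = -0.15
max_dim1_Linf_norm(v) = 0.19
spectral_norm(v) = 0.24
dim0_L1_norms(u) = [2.2, 0.92, 2.77]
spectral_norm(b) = 1.63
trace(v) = 0.11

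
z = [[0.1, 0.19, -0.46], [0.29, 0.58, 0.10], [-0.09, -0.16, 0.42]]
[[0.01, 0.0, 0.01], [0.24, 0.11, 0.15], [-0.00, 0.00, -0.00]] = z@[[-0.07, -0.03, -0.04], [0.43, 0.19, 0.27], [0.14, 0.07, 0.09]]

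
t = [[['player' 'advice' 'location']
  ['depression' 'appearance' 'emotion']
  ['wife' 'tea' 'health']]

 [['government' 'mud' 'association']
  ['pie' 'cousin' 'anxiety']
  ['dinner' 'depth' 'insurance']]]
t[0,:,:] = [['player', 'advice', 'location'], ['depression', 'appearance', 'emotion'], ['wife', 'tea', 'health']]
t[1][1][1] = 'cousin'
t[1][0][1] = 'mud'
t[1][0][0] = 'government'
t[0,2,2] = 'health'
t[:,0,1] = ['advice', 'mud']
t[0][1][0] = 'depression'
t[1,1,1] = 'cousin'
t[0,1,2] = 'emotion'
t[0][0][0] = 'player'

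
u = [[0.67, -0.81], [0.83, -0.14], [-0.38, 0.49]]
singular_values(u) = [1.4, 0.48]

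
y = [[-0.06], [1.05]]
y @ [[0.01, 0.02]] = [[-0.0, -0.00], [0.01, 0.02]]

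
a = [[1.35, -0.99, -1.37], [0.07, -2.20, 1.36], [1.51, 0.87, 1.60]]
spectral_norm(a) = 2.61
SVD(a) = [[-0.08, -0.57, -0.82], [-0.97, -0.15, 0.19], [-0.23, 0.81, -0.54]] @ diag([2.6103244969707817, 2.4978123709258724, 1.9794290540870378]) @ [[-0.20, 0.77, -0.61], [0.18, 0.64, 0.75], [-0.96, -0.04, 0.27]]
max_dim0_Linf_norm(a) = 2.2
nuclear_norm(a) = 7.09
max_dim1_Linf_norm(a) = 2.2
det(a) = -12.91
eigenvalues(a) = [(1.65+1.53j), (1.65-1.53j), (-2.55+0j)]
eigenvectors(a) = [[(0.72+0j), (0.72-0j), (-0.15+0j)], [(-0.1-0.19j), -0.10+0.19j, -0.95+0.00j], [(-0.09-0.66j), -0.09+0.66j, (0.26+0j)]]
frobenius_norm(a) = 4.12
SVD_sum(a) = [[0.04,-0.16,0.12], [0.5,-1.95,1.53], [0.12,-0.46,0.36]] + [[-0.25, -0.9, -1.06], [-0.07, -0.23, -0.27], [0.37, 1.29, 1.52]] + [[1.56, 0.06, -0.43], [-0.37, -0.02, 0.10], [1.03, 0.04, -0.28]]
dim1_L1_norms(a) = [3.71, 3.63, 3.98]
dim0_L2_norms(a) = [2.03, 2.56, 2.51]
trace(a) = 0.75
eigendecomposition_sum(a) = [[0.69+0.88j, (-0.31+0.09j), -0.74+0.87j], [0.15-0.31j, (0.07+0.07j), (0.34+0.08j)], [(0.72-0.75j), 0.12+0.27j, (0.89+0.57j)]] + [[0.69-0.88j, -0.31-0.09j, (-0.74-0.87j)], [(0.15+0.31j), (0.07-0.07j), (0.34-0.08j)], [0.72+0.75j, (0.12-0.27j), (0.89-0.57j)]] + [[(-0.04+0j), (-0.37-0j), (0.11-0j)], [(-0.22+0j), (-2.33-0j), 0.69-0.00j], [0.06-0.00j, 0.62+0.00j, (-0.18+0j)]]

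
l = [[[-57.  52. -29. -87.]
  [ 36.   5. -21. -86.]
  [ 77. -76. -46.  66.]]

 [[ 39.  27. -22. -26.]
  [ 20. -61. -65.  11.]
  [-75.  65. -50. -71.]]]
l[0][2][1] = -76.0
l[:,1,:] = [[36.0, 5.0, -21.0, -86.0], [20.0, -61.0, -65.0, 11.0]]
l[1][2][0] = -75.0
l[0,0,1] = 52.0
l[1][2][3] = -71.0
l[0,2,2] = -46.0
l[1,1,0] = 20.0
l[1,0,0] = 39.0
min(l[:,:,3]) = -87.0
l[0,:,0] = [-57.0, 36.0, 77.0]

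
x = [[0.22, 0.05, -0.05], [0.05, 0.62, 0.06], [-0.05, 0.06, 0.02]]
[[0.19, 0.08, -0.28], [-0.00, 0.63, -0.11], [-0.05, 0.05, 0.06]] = x @ [[0.63, 0.38, -0.93], [0.05, 0.89, -0.22], [-1.05, 0.98, 1.27]]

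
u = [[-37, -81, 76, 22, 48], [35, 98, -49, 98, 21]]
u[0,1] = -81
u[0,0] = -37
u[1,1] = 98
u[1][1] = 98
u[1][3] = 98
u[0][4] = 48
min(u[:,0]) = -37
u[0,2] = 76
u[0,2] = 76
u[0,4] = 48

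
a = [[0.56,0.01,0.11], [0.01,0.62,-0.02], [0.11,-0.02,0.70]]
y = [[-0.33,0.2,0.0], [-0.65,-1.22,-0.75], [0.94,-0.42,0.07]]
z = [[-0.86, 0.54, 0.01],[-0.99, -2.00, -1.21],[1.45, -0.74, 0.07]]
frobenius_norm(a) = 1.10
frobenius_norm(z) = 3.18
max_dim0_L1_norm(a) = 0.83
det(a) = 0.24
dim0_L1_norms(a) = [0.68, 0.65, 0.83]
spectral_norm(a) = 0.76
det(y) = 0.00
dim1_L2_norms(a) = [0.57, 0.62, 0.71]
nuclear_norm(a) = 1.88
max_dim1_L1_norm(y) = 2.62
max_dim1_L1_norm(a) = 0.83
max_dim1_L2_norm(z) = 2.54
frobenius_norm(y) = 1.92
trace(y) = -1.48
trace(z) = -2.79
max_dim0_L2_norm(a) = 0.71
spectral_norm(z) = 2.54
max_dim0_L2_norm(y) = 1.31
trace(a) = 1.88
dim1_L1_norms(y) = [0.53, 2.62, 1.43]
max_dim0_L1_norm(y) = 1.92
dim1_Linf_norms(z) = [0.86, 2.0, 1.45]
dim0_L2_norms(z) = [1.96, 2.2, 1.21]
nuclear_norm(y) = 2.67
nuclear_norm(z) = 4.46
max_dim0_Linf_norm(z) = 2.0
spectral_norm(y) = 1.58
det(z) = 0.02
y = a @ z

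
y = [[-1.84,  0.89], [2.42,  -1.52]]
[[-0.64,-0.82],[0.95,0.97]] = y @[[0.21, 0.59], [-0.29, 0.30]]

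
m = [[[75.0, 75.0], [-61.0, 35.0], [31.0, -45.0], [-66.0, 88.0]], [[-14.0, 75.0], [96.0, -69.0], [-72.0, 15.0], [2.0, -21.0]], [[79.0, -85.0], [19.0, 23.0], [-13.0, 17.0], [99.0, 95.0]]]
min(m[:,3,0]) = -66.0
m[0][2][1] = -45.0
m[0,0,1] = 75.0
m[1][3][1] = -21.0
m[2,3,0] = 99.0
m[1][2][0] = -72.0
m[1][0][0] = -14.0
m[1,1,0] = 96.0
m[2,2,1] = 17.0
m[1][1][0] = 96.0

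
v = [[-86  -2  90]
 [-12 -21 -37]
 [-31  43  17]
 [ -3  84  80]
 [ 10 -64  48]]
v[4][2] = 48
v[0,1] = -2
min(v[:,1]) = -64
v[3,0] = -3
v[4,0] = 10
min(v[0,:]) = -86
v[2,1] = 43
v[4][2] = 48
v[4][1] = -64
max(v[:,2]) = 90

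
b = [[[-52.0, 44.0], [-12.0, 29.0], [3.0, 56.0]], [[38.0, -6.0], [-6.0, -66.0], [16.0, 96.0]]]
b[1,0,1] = -6.0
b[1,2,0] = 16.0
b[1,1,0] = -6.0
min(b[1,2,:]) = 16.0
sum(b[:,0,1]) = 38.0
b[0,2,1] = 56.0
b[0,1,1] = 29.0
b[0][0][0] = -52.0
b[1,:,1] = [-6.0, -66.0, 96.0]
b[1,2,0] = 16.0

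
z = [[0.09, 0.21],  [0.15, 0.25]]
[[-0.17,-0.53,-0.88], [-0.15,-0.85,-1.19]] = z @ [[1.31, -5.17, -3.52], [-1.38, -0.29, -2.66]]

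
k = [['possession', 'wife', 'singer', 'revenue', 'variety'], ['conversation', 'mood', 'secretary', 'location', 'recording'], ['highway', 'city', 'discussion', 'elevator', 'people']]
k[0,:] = ['possession', 'wife', 'singer', 'revenue', 'variety']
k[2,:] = ['highway', 'city', 'discussion', 'elevator', 'people']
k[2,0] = 'highway'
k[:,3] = ['revenue', 'location', 'elevator']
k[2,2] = 'discussion'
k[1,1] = 'mood'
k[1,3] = 'location'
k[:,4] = ['variety', 'recording', 'people']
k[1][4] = 'recording'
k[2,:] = ['highway', 'city', 'discussion', 'elevator', 'people']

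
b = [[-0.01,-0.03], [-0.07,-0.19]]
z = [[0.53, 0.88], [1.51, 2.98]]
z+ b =[[0.52,0.85], [1.44,2.79]]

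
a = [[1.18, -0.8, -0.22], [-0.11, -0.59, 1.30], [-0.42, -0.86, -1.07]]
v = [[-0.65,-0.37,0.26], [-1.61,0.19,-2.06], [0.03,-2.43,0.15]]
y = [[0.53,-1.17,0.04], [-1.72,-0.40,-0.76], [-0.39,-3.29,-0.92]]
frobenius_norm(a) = 2.49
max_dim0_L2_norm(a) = 1.7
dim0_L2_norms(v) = [1.74, 2.47, 2.08]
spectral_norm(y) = 3.68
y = v + a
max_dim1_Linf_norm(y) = 3.29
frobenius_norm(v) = 3.66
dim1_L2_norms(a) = [1.44, 1.43, 1.44]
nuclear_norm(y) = 5.66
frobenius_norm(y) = 4.14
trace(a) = -0.48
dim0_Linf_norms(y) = [1.72, 3.29, 0.92]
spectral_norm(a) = 1.73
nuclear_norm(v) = 5.74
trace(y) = -0.79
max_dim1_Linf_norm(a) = 1.3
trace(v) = -0.31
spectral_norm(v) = 2.71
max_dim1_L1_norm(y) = 4.6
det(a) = 2.63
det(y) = 0.59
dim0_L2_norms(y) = [1.84, 3.51, 1.19]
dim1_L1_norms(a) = [2.2, 2.0, 2.35]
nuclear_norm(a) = 4.23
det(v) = 4.18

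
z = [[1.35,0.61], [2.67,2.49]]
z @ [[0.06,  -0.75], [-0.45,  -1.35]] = [[-0.19, -1.84], [-0.96, -5.36]]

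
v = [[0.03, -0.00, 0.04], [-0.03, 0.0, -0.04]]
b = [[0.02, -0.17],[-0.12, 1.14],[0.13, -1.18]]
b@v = [[0.01, 0.0, 0.01], [-0.04, 0.0, -0.05], [0.04, 0.00, 0.05]]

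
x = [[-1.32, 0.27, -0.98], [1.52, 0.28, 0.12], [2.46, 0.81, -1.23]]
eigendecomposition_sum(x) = [[(-0.65+0.7j),(0.15+0.27j),-0.49-0.49j], [0.70-0.15j,0.02-0.23j,(0.09+0.51j)], [(1.2+0.78j),(0.36-0.28j),(-0.6+0.86j)]] + [[-0.65-0.70j, 0.15-0.27j, (-0.49+0.49j)],[(0.7+0.15j), (0.02+0.23j), (0.09-0.51j)],[(1.2-0.78j), 0.36+0.28j, (-0.6-0.86j)]] + [[-0.01+0.00j, -0.02+0.00j, (0.01+0j)], [0.12-0.00j, (0.23-0j), -0.07-0.00j], [0.05-0.00j, (0.1-0j), -0.03-0.00j]]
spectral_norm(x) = 3.30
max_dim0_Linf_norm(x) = 2.46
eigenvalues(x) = [(-1.23+1.33j), (-1.23-1.33j), (0.19+0j)]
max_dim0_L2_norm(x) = 3.18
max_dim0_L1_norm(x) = 5.3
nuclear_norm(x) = 5.00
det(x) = 0.64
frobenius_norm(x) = 3.66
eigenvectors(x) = [[(0.09-0.51j), (0.09+0.51j), (0.08+0j)],[(-0.27+0.27j), -0.27-0.27j, -0.92+0.00j],[-0.77+0.00j, (-0.77-0j), -0.38+0.00j]]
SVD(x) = [[-0.30, -0.85, -0.43], [0.45, 0.27, -0.85], [0.84, -0.45, 0.3]] @ diag([3.3039821018898383, 1.5710494441165845, 0.12249863073758235]) @ [[0.95, 0.22, -0.21], [0.27, -0.33, 0.90], [0.13, -0.92, -0.37]]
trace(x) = -2.27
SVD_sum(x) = [[-0.95, -0.22, 0.21], [1.42, 0.33, -0.31], [2.65, 0.61, -0.58]] + [[-0.36,0.44,-1.21], [0.12,-0.14,0.39], [-0.19,0.23,-0.64]] + [[-0.01, 0.05, 0.02], [-0.01, 0.1, 0.04], [0.00, -0.03, -0.01]]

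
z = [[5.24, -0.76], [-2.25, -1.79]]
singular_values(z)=[5.7, 1.94]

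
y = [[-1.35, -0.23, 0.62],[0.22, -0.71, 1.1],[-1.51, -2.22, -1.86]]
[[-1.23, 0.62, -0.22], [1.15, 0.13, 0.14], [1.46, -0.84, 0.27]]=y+[[0.12, 0.85, -0.84], [0.93, 0.84, -0.96], [2.97, 1.38, 2.13]]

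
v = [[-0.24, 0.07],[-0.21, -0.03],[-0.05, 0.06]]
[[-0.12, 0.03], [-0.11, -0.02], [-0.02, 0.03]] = v @ [[0.51, 0.01], [0.01, 0.45]]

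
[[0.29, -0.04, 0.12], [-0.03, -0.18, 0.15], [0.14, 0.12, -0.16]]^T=[[0.29,-0.03,0.14], [-0.04,-0.18,0.12], [0.12,0.15,-0.16]]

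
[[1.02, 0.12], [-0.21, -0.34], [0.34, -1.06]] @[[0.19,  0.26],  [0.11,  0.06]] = [[0.21, 0.27], [-0.08, -0.08], [-0.05, 0.02]]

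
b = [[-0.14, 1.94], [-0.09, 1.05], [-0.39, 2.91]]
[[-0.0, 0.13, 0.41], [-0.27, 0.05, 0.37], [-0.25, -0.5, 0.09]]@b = [[-0.17, 1.33], [-0.11, 0.61], [0.04, -0.75]]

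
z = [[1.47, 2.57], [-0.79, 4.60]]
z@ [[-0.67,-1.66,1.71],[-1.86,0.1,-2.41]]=[[-5.77, -2.18, -3.68], [-8.03, 1.77, -12.44]]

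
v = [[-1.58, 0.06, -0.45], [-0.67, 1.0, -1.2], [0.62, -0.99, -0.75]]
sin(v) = [[-1.10,0.12,-0.13], [-0.53,0.68,-0.83], [0.29,-0.73,-0.66]]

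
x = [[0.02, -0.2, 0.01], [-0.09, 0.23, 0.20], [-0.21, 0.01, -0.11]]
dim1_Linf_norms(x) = [0.2, 0.23, 0.21]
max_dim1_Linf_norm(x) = 0.23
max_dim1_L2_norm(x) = 0.32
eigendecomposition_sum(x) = [[-0.03+0.06j, (-0.03+0.02j), 0.04+0.05j],[(0.02+0.06j), -0.00+0.03j, (0.05+0.01j)],[(-0.09-0.05j), -0.03-0.04j, (-0.07+0.05j)]] + [[(-0.03-0.06j), (-0.03-0.02j), 0.04-0.05j], [0.02-0.06j, -0.00-0.03j, (0.05-0.01j)], [(-0.09+0.05j), (-0.03+0.04j), (-0.07-0.05j)]] + [[0.08+0.00j, (-0.14-0j), (-0.06+0j)], [-0.13-0.00j, 0.24+0.00j, 0.10-0.00j], [(-0.04-0j), (0.07+0j), (0.03-0j)]]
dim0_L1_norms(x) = [0.32, 0.44, 0.32]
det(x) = 0.01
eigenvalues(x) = [(-0.1+0.14j), (-0.1-0.14j), (0.34+0j)]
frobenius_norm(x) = 0.44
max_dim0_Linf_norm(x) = 0.23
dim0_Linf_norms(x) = [0.21, 0.23, 0.2]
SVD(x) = [[-0.48, -0.12, 0.87], [0.88, -0.11, 0.46], [0.04, 0.99, 0.16]] @ diag([0.3546095846176903, 0.23938936099811603, 0.12142807063518232]) @ [[-0.27,0.84,0.47], [-0.83,0.04,-0.55], [-0.48,-0.54,0.69]]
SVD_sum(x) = [[0.05, -0.14, -0.08],[-0.09, 0.26, 0.15],[-0.00, 0.01, 0.01]] + [[0.02, -0.0, 0.02],[0.02, -0.00, 0.01],[-0.20, 0.01, -0.13]] + [[-0.05, -0.06, 0.07], [-0.03, -0.03, 0.04], [-0.01, -0.01, 0.01]]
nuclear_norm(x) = 0.72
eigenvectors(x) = [[0.04+0.50j, 0.04-0.50j, (0.5+0j)], [(0.34+0.28j), 0.34-0.28j, (-0.83+0j)], [-0.74+0.00j, -0.74-0.00j, (-0.25+0j)]]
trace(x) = 0.14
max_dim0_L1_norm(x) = 0.44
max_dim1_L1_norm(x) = 0.52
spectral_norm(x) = 0.35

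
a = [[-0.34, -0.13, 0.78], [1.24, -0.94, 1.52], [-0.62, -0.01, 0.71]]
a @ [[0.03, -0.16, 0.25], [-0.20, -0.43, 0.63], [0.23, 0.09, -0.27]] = [[0.20, 0.18, -0.38], [0.57, 0.34, -0.69], [0.15, 0.17, -0.35]]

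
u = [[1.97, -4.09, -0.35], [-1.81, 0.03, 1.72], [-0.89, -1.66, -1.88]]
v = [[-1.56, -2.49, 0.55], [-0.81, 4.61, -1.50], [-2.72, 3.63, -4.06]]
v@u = [[0.94, 5.39, -4.77], [-8.60, 5.94, 11.03], [-8.32, 17.97, 14.83]]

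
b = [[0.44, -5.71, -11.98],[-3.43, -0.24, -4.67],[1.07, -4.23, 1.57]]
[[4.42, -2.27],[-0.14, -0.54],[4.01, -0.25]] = b @ [[0.01, -0.04],[-0.92, 0.1],[0.07, 0.14]]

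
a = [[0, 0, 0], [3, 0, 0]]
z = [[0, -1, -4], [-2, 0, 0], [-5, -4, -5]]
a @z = [[0, 0, 0], [0, -3, -12]]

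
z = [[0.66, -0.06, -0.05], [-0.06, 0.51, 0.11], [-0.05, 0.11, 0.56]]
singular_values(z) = [0.73, 0.58, 0.42]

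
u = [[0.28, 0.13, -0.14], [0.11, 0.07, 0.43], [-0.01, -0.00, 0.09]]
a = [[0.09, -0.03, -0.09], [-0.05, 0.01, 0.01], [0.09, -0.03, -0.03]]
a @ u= [[0.02,  0.01,  -0.03], [-0.01,  -0.01,  0.01], [0.02,  0.01,  -0.03]]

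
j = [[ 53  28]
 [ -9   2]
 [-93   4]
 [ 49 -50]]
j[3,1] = -50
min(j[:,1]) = -50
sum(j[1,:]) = -7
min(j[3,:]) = -50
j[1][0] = -9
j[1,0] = -9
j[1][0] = -9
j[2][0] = -93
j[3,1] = -50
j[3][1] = -50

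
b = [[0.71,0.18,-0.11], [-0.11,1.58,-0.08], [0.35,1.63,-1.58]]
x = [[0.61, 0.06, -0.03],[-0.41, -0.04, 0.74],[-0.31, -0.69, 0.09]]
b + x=[[1.32, 0.24, -0.14], [-0.52, 1.54, 0.66], [0.04, 0.94, -1.49]]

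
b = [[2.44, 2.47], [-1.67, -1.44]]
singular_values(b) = [4.11, 0.15]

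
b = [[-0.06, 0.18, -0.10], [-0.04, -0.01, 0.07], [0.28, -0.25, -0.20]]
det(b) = -0.00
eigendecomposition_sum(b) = [[-0.03+0.09j, (0.09-0.08j), -0.05-0.06j], [(-0.02-0.04j), (-0+0.06j), 0.04+0.00j], [(0.14+0.06j), -0.12-0.16j, -0.10+0.07j]] + [[(-0.03-0.09j), (0.09+0.08j), -0.05+0.06j], [-0.02+0.04j, -0.00-0.06j, (0.04-0j)], [0.14-0.06j, -0.12+0.16j, -0.10-0.07j]] + [[(-0+0j), (-0.01-0j), -0.00-0.00j],[(-0+0j), (-0-0j), -0.00-0.00j],[(-0+0j), -0.00-0.00j, (-0-0j)]]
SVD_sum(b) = [[-0.08, 0.08, 0.05], [-0.03, 0.03, 0.02], [0.28, -0.27, -0.17]] + [[0.02, 0.1, -0.15],  [-0.01, -0.04, 0.05],  [0.0, 0.02, -0.03]] + [[-0.0, -0.00, -0.0], [-0.00, -0.00, -0.00], [-0.00, -0.0, -0.00]]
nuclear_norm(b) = 0.64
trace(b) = -0.27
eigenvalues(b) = [(-0.13+0.22j), (-0.13-0.22j), (-0.01+0j)]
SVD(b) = [[-0.26, 0.92, 0.30],[-0.11, -0.34, 0.94],[0.96, 0.22, 0.19]] @ diag([0.441535369519435, 0.1962882354949129, 0.004176849246699762]) @ [[0.65, -0.65, -0.39],  [0.10, 0.58, -0.81],  [-0.75, -0.49, -0.44]]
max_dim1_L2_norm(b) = 0.43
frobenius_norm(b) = 0.48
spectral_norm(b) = 0.44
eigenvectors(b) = [[(-0.04-0.51j),(-0.04+0.51j),0.75+0.00j], [0.18+0.16j,0.18-0.16j,0.48+0.00j], [-0.83+0.00j,(-0.83-0j),(0.46+0j)]]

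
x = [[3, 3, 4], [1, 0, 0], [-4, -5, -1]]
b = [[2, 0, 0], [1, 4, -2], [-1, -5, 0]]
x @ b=[[5, -8, -6], [2, 0, 0], [-12, -15, 10]]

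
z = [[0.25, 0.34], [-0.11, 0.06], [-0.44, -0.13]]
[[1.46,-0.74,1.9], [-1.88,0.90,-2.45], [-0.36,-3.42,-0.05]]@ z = [[-0.39,0.20], [0.51,-0.27], [0.31,-0.32]]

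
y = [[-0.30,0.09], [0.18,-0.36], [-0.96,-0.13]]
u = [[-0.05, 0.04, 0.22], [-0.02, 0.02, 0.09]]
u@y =[[-0.19, -0.05], [-0.08, -0.02]]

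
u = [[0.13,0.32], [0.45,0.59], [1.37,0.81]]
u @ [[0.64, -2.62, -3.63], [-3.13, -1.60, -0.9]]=[[-0.92, -0.85, -0.76], [-1.56, -2.12, -2.16], [-1.66, -4.89, -5.7]]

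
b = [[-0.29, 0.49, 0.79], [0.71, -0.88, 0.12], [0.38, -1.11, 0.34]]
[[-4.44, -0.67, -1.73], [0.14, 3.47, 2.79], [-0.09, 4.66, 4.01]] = b @[[-1.29, 0.01, -0.99], [-1.87, -3.74, -3.98], [-4.94, 1.47, -0.08]]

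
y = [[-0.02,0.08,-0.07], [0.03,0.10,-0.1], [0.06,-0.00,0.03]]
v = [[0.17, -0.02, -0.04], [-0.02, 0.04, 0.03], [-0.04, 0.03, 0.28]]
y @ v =[[-0.00,0.00,-0.02], [0.01,0.00,-0.03], [0.01,-0.00,0.01]]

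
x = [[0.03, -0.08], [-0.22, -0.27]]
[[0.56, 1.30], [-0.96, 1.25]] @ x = [[-0.27,-0.40], [-0.30,-0.26]]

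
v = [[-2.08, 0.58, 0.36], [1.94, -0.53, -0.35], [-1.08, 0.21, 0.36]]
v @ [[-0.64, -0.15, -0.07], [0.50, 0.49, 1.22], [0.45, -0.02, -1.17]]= [[1.78, 0.59, 0.43], [-1.66, -0.54, -0.37], [0.96, 0.26, -0.09]]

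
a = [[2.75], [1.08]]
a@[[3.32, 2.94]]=[[9.13,8.08], [3.59,3.18]]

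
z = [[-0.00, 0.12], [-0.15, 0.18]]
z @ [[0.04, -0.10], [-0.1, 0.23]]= [[-0.01, 0.03], [-0.02, 0.06]]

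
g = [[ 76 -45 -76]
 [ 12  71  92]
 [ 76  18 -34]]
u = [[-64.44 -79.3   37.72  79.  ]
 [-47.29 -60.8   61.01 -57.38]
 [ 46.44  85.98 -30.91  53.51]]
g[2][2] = -34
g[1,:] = [12, 71, 92]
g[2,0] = 76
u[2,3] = 53.51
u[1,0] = -47.29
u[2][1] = 85.98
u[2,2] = -30.91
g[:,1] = [-45, 71, 18]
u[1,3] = -57.38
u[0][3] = 79.0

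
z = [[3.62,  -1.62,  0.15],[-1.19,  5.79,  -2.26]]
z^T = [[3.62,-1.19],[-1.62,5.79],[0.15,-2.26]]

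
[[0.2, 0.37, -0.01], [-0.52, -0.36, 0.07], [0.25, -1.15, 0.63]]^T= [[0.20, -0.52, 0.25],[0.37, -0.36, -1.15],[-0.01, 0.07, 0.63]]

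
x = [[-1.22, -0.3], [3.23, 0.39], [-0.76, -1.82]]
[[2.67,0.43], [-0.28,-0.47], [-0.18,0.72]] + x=[[1.45,0.13], [2.95,-0.08], [-0.94,-1.10]]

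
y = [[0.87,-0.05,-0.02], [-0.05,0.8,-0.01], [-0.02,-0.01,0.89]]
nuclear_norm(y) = 2.56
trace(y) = 2.56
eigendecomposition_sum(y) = [[0.17, 0.32, 0.06], [0.32, 0.58, 0.10], [0.06, 0.1, 0.02]] + [[0.45, -0.17, -0.42], [-0.17, 0.07, 0.16], [-0.42, 0.16, 0.39]] + [[0.25, -0.19, 0.34], [-0.19, 0.15, -0.27], [0.34, -0.27, 0.48]]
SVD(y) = [[-0.71, -0.53, -0.47], [0.27, 0.42, -0.87], [0.66, -0.74, -0.15]] @ diag([0.9074868572843394, 0.8813372414345383, 0.771175901281122]) @ [[-0.71,0.27,0.66], [-0.53,0.42,-0.74], [-0.47,-0.87,-0.15]]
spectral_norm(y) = 0.91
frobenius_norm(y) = 1.48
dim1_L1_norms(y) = [0.94, 0.86, 0.92]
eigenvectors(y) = [[0.47, 0.71, 0.53], [0.87, -0.27, -0.42], [0.15, -0.66, 0.74]]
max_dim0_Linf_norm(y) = 0.89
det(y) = 0.62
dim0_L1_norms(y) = [0.94, 0.86, 0.92]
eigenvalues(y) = [0.77, 0.91, 0.88]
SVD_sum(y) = [[0.45,-0.17,-0.42], [-0.17,0.07,0.16], [-0.42,0.16,0.39]] + [[0.25, -0.19, 0.34], [-0.19, 0.15, -0.27], [0.34, -0.27, 0.48]] + [[0.17, 0.32, 0.06], [0.32, 0.58, 0.10], [0.06, 0.1, 0.02]]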